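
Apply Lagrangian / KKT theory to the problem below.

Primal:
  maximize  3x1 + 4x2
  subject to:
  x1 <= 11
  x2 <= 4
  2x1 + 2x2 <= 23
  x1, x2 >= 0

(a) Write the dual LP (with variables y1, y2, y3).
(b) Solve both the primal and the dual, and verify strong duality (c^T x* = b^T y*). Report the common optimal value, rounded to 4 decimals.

The standard primal-dual pair for 'max c^T x s.t. A x <= b, x >= 0' is:
  Dual:  min b^T y  s.t.  A^T y >= c,  y >= 0.

So the dual LP is:
  minimize  11y1 + 4y2 + 23y3
  subject to:
    y1 + 2y3 >= 3
    y2 + 2y3 >= 4
    y1, y2, y3 >= 0

Solving the primal: x* = (7.5, 4).
  primal value c^T x* = 38.5.
Solving the dual: y* = (0, 1, 1.5).
  dual value b^T y* = 38.5.
Strong duality: c^T x* = b^T y*. Confirmed.

38.5


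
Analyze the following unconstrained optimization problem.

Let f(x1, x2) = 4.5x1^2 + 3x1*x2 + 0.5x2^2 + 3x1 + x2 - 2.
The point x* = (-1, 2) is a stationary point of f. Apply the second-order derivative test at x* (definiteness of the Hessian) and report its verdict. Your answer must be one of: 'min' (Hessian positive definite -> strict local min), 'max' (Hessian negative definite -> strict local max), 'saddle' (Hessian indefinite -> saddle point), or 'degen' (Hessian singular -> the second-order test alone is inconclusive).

Compute the Hessian H = grad^2 f:
  H = [[9, 3], [3, 1]]
Verify stationarity: grad f(x*) = H x* + g = (0, 0).
Eigenvalues of H: 0, 10.
H has a zero eigenvalue (singular; positive semidefinite but not definite), so H is neither positive definite, negative definite, nor indefinite. The second-order test alone is inconclusive -> degen.
(Indeed, f is constant along the null direction of H through x*, so x* is not a strict local extremum.)

degen


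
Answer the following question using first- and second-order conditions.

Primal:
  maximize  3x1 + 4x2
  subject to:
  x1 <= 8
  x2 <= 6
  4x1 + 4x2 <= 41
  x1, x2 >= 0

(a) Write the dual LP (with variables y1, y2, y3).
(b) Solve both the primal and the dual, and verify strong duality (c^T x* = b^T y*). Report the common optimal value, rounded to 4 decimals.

The standard primal-dual pair for 'max c^T x s.t. A x <= b, x >= 0' is:
  Dual:  min b^T y  s.t.  A^T y >= c,  y >= 0.

So the dual LP is:
  minimize  8y1 + 6y2 + 41y3
  subject to:
    y1 + 4y3 >= 3
    y2 + 4y3 >= 4
    y1, y2, y3 >= 0

Solving the primal: x* = (4.25, 6).
  primal value c^T x* = 36.75.
Solving the dual: y* = (0, 1, 0.75).
  dual value b^T y* = 36.75.
Strong duality: c^T x* = b^T y*. Confirmed.

36.75


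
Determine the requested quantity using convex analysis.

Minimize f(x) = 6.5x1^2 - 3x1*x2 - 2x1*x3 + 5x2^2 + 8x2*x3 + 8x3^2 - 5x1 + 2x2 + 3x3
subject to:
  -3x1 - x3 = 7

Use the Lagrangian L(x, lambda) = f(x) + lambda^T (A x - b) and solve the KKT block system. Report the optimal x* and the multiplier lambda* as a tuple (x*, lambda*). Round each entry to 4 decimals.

Form the Lagrangian:
  L(x, lambda) = (1/2) x^T Q x + c^T x + lambda^T (A x - b)
Stationarity (grad_x L = 0): Q x + c + A^T lambda = 0.
Primal feasibility: A x = b.

This gives the KKT block system:
  [ Q   A^T ] [ x     ]   [-c ]
  [ A    0  ] [ lambda ] = [ b ]

Solving the linear system:
  x*      = (-1.9792, 0.0562, -1.0624)
  lambda* = (-9.5911)
  f(x*)   = 36.9792

x* = (-1.9792, 0.0562, -1.0624), lambda* = (-9.5911)


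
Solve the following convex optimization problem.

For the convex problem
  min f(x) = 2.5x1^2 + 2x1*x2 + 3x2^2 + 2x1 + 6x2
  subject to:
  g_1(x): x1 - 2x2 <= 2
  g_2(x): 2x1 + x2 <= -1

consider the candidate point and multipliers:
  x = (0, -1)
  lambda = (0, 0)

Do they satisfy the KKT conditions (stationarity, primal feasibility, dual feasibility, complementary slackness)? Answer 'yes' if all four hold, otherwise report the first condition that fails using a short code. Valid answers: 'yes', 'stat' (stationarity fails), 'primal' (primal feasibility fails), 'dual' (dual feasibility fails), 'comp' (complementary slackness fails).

Gradient of f: grad f(x) = Q x + c = (0, 0)
Constraint values g_i(x) = a_i^T x - b_i:
  g_1((0, -1)) = 0
  g_2((0, -1)) = 0
Stationarity residual: grad f(x) + sum_i lambda_i a_i = (0, 0)
  -> stationarity OK
Primal feasibility (all g_i <= 0): OK
Dual feasibility (all lambda_i >= 0): OK
Complementary slackness (lambda_i * g_i(x) = 0 for all i): OK

Verdict: yes, KKT holds.

yes


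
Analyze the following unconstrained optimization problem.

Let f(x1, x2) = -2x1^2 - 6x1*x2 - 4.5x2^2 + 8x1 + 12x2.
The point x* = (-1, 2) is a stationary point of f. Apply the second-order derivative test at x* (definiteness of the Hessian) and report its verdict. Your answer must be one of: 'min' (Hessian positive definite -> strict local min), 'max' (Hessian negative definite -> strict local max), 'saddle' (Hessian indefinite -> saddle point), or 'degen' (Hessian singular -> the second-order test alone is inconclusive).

Compute the Hessian H = grad^2 f:
  H = [[-4, -6], [-6, -9]]
Verify stationarity: grad f(x*) = H x* + g = (0, 0).
Eigenvalues of H: -13, 0.
H has a zero eigenvalue (singular; negative semidefinite but not definite), so H is neither positive definite, negative definite, nor indefinite. The second-order test alone is inconclusive -> degen.
(Indeed, f is constant along the null direction of H through x*, so x* is not a strict local extremum.)

degen


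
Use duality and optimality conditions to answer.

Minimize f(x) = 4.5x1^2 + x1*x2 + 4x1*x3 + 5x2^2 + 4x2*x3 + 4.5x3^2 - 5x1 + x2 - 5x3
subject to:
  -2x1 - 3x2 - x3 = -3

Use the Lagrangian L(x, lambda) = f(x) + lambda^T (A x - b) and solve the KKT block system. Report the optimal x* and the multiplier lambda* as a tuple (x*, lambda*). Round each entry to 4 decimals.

Form the Lagrangian:
  L(x, lambda) = (1/2) x^T Q x + c^T x + lambda^T (A x - b)
Stationarity (grad_x L = 0): Q x + c + A^T lambda = 0.
Primal feasibility: A x = b.

This gives the KKT block system:
  [ Q   A^T ] [ x     ]   [-c ]
  [ A    0  ] [ lambda ] = [ b ]

Solving the linear system:
  x*      = (0.8691, 0.337, 0.2507)
  lambda* = (2.0808)
  f(x*)   = 0.4903

x* = (0.8691, 0.337, 0.2507), lambda* = (2.0808)


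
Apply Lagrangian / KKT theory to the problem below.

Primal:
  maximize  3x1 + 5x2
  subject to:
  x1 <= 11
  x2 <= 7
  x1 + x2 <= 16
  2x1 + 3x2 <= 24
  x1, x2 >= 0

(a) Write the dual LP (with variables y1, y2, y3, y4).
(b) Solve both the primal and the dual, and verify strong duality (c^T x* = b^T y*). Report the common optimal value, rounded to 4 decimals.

The standard primal-dual pair for 'max c^T x s.t. A x <= b, x >= 0' is:
  Dual:  min b^T y  s.t.  A^T y >= c,  y >= 0.

So the dual LP is:
  minimize  11y1 + 7y2 + 16y3 + 24y4
  subject to:
    y1 + y3 + 2y4 >= 3
    y2 + y3 + 3y4 >= 5
    y1, y2, y3, y4 >= 0

Solving the primal: x* = (1.5, 7).
  primal value c^T x* = 39.5.
Solving the dual: y* = (0, 0.5, 0, 1.5).
  dual value b^T y* = 39.5.
Strong duality: c^T x* = b^T y*. Confirmed.

39.5


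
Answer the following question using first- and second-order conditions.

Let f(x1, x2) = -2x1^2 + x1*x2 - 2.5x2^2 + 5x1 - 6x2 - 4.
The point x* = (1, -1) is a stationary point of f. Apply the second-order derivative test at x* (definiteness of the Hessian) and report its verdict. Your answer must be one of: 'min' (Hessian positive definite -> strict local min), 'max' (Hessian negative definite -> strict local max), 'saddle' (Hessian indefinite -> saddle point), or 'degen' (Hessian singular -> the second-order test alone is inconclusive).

Compute the Hessian H = grad^2 f:
  H = [[-4, 1], [1, -5]]
Verify stationarity: grad f(x*) = H x* + g = (0, 0).
Eigenvalues of H: -5.618, -3.382.
Both eigenvalues < 0, so H is negative definite -> x* is a strict local max.

max


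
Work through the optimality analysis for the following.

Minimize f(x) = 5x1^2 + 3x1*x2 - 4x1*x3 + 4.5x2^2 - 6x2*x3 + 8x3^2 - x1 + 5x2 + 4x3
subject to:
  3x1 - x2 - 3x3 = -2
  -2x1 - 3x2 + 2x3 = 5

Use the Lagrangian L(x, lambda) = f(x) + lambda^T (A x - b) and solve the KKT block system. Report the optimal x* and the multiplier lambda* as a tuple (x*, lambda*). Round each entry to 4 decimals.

Form the Lagrangian:
  L(x, lambda) = (1/2) x^T Q x + c^T x + lambda^T (A x - b)
Stationarity (grad_x L = 0): Q x + c + A^T lambda = 0.
Primal feasibility: A x = b.

This gives the KKT block system:
  [ Q   A^T ] [ x     ]   [-c ]
  [ A    0  ] [ lambda ] = [ b ]

Solving the linear system:
  x*      = (-1, -1, 0)
  lambda* = (2.5455, -3.1818)
  f(x*)   = 8.5

x* = (-1, -1, 0), lambda* = (2.5455, -3.1818)


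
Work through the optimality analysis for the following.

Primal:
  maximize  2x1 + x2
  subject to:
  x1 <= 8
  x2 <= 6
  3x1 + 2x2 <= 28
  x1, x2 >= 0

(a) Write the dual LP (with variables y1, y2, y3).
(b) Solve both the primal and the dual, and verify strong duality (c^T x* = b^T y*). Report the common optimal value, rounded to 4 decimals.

The standard primal-dual pair for 'max c^T x s.t. A x <= b, x >= 0' is:
  Dual:  min b^T y  s.t.  A^T y >= c,  y >= 0.

So the dual LP is:
  minimize  8y1 + 6y2 + 28y3
  subject to:
    y1 + 3y3 >= 2
    y2 + 2y3 >= 1
    y1, y2, y3 >= 0

Solving the primal: x* = (8, 2).
  primal value c^T x* = 18.
Solving the dual: y* = (0.5, 0, 0.5).
  dual value b^T y* = 18.
Strong duality: c^T x* = b^T y*. Confirmed.

18


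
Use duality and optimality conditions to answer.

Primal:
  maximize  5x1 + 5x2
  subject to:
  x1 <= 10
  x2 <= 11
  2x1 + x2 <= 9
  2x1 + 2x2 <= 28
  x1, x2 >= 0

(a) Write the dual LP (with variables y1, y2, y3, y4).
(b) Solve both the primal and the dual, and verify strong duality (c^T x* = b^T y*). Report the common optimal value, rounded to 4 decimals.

The standard primal-dual pair for 'max c^T x s.t. A x <= b, x >= 0' is:
  Dual:  min b^T y  s.t.  A^T y >= c,  y >= 0.

So the dual LP is:
  minimize  10y1 + 11y2 + 9y3 + 28y4
  subject to:
    y1 + 2y3 + 2y4 >= 5
    y2 + y3 + 2y4 >= 5
    y1, y2, y3, y4 >= 0

Solving the primal: x* = (0, 9).
  primal value c^T x* = 45.
Solving the dual: y* = (0, 0, 5, 0).
  dual value b^T y* = 45.
Strong duality: c^T x* = b^T y*. Confirmed.

45


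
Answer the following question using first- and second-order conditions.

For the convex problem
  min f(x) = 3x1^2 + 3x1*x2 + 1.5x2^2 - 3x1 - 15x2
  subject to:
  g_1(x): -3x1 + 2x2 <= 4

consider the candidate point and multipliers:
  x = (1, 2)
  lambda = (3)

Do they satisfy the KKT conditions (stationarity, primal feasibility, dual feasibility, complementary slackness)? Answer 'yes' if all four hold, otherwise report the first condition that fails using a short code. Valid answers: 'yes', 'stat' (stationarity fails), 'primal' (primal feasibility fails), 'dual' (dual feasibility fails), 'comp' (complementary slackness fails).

Gradient of f: grad f(x) = Q x + c = (9, -6)
Constraint values g_i(x) = a_i^T x - b_i:
  g_1((1, 2)) = -3
Stationarity residual: grad f(x) + sum_i lambda_i a_i = (0, 0)
  -> stationarity OK
Primal feasibility (all g_i <= 0): OK
Dual feasibility (all lambda_i >= 0): OK
Complementary slackness (lambda_i * g_i(x) = 0 for all i): FAILS

Verdict: the first failing condition is complementary_slackness -> comp.

comp


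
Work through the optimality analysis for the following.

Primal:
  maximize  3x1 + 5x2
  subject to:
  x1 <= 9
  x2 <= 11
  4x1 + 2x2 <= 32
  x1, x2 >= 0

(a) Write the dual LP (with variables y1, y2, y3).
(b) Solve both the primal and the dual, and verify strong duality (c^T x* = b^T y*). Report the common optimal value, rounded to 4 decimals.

The standard primal-dual pair for 'max c^T x s.t. A x <= b, x >= 0' is:
  Dual:  min b^T y  s.t.  A^T y >= c,  y >= 0.

So the dual LP is:
  minimize  9y1 + 11y2 + 32y3
  subject to:
    y1 + 4y3 >= 3
    y2 + 2y3 >= 5
    y1, y2, y3 >= 0

Solving the primal: x* = (2.5, 11).
  primal value c^T x* = 62.5.
Solving the dual: y* = (0, 3.5, 0.75).
  dual value b^T y* = 62.5.
Strong duality: c^T x* = b^T y*. Confirmed.

62.5


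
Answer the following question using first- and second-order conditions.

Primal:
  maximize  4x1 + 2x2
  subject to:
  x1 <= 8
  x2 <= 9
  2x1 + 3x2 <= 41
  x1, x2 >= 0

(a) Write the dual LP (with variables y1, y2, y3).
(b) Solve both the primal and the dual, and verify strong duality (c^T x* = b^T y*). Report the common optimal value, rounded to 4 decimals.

The standard primal-dual pair for 'max c^T x s.t. A x <= b, x >= 0' is:
  Dual:  min b^T y  s.t.  A^T y >= c,  y >= 0.

So the dual LP is:
  minimize  8y1 + 9y2 + 41y3
  subject to:
    y1 + 2y3 >= 4
    y2 + 3y3 >= 2
    y1, y2, y3 >= 0

Solving the primal: x* = (8, 8.3333).
  primal value c^T x* = 48.6667.
Solving the dual: y* = (2.6667, 0, 0.6667).
  dual value b^T y* = 48.6667.
Strong duality: c^T x* = b^T y*. Confirmed.

48.6667


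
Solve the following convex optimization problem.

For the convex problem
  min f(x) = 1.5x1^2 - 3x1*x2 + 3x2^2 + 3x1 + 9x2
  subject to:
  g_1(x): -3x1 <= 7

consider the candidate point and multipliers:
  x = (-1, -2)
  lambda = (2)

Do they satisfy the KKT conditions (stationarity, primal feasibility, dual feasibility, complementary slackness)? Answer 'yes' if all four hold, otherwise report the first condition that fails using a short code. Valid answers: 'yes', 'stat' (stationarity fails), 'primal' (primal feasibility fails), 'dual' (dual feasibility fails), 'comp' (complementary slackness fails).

Gradient of f: grad f(x) = Q x + c = (6, 0)
Constraint values g_i(x) = a_i^T x - b_i:
  g_1((-1, -2)) = -4
Stationarity residual: grad f(x) + sum_i lambda_i a_i = (0, 0)
  -> stationarity OK
Primal feasibility (all g_i <= 0): OK
Dual feasibility (all lambda_i >= 0): OK
Complementary slackness (lambda_i * g_i(x) = 0 for all i): FAILS

Verdict: the first failing condition is complementary_slackness -> comp.

comp


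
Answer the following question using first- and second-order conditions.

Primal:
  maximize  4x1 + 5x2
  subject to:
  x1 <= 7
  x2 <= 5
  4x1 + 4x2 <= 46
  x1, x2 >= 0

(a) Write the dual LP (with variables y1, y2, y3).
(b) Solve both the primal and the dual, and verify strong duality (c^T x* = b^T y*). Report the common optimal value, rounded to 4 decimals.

The standard primal-dual pair for 'max c^T x s.t. A x <= b, x >= 0' is:
  Dual:  min b^T y  s.t.  A^T y >= c,  y >= 0.

So the dual LP is:
  minimize  7y1 + 5y2 + 46y3
  subject to:
    y1 + 4y3 >= 4
    y2 + 4y3 >= 5
    y1, y2, y3 >= 0

Solving the primal: x* = (6.5, 5).
  primal value c^T x* = 51.
Solving the dual: y* = (0, 1, 1).
  dual value b^T y* = 51.
Strong duality: c^T x* = b^T y*. Confirmed.

51


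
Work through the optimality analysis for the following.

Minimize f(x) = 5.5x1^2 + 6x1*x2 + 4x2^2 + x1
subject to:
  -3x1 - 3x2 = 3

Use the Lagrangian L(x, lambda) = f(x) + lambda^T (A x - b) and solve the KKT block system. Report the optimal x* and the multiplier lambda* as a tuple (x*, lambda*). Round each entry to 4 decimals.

Form the Lagrangian:
  L(x, lambda) = (1/2) x^T Q x + c^T x + lambda^T (A x - b)
Stationarity (grad_x L = 0): Q x + c + A^T lambda = 0.
Primal feasibility: A x = b.

This gives the KKT block system:
  [ Q   A^T ] [ x     ]   [-c ]
  [ A    0  ] [ lambda ] = [ b ]

Solving the linear system:
  x*      = (-0.4286, -0.5714)
  lambda* = (-2.381)
  f(x*)   = 3.3571

x* = (-0.4286, -0.5714), lambda* = (-2.381)


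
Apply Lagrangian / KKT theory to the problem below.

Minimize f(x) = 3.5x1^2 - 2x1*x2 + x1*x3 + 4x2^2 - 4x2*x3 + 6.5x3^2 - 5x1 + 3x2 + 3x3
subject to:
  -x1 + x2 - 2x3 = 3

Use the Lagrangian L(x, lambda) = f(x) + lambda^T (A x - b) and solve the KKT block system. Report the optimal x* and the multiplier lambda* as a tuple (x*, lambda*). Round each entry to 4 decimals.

Form the Lagrangian:
  L(x, lambda) = (1/2) x^T Q x + c^T x + lambda^T (A x - b)
Stationarity (grad_x L = 0): Q x + c + A^T lambda = 0.
Primal feasibility: A x = b.

This gives the KKT block system:
  [ Q   A^T ] [ x     ]   [-c ]
  [ A    0  ] [ lambda ] = [ b ]

Solving the linear system:
  x*      = (-0.2479, -0.1975, -1.4748)
  lambda* = (-7.8151)
  f(x*)   = 9.834

x* = (-0.2479, -0.1975, -1.4748), lambda* = (-7.8151)


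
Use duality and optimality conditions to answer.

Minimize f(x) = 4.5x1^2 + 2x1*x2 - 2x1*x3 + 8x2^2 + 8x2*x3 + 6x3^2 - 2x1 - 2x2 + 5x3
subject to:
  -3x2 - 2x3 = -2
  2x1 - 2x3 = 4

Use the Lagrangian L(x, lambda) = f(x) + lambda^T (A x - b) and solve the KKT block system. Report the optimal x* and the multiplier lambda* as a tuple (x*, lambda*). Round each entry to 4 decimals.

Form the Lagrangian:
  L(x, lambda) = (1/2) x^T Q x + c^T x + lambda^T (A x - b)
Stationarity (grad_x L = 0): Q x + c + A^T lambda = 0.
Primal feasibility: A x = b.

This gives the KKT block system:
  [ Q   A^T ] [ x     ]   [-c ]
  [ A    0  ] [ lambda ] = [ b ]

Solving the linear system:
  x*      = (0.5876, 1.6082, -1.4124)
  lambda* = (4.5361, -4.6649)
  f(x*)   = 8.1392

x* = (0.5876, 1.6082, -1.4124), lambda* = (4.5361, -4.6649)


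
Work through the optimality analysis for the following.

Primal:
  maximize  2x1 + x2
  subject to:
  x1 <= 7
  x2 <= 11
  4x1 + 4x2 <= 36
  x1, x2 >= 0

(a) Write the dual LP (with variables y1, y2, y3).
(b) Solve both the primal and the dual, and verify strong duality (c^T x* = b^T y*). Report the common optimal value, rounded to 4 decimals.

The standard primal-dual pair for 'max c^T x s.t. A x <= b, x >= 0' is:
  Dual:  min b^T y  s.t.  A^T y >= c,  y >= 0.

So the dual LP is:
  minimize  7y1 + 11y2 + 36y3
  subject to:
    y1 + 4y3 >= 2
    y2 + 4y3 >= 1
    y1, y2, y3 >= 0

Solving the primal: x* = (7, 2).
  primal value c^T x* = 16.
Solving the dual: y* = (1, 0, 0.25).
  dual value b^T y* = 16.
Strong duality: c^T x* = b^T y*. Confirmed.

16


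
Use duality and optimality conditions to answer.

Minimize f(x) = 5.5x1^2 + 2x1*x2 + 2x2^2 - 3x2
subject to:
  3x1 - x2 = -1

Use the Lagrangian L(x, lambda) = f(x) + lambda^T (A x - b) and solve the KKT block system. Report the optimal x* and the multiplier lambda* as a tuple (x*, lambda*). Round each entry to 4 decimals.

Form the Lagrangian:
  L(x, lambda) = (1/2) x^T Q x + c^T x + lambda^T (A x - b)
Stationarity (grad_x L = 0): Q x + c + A^T lambda = 0.
Primal feasibility: A x = b.

This gives the KKT block system:
  [ Q   A^T ] [ x     ]   [-c ]
  [ A    0  ] [ lambda ] = [ b ]

Solving the linear system:
  x*      = (-0.0847, 0.7458)
  lambda* = (-0.1864)
  f(x*)   = -1.2119

x* = (-0.0847, 0.7458), lambda* = (-0.1864)


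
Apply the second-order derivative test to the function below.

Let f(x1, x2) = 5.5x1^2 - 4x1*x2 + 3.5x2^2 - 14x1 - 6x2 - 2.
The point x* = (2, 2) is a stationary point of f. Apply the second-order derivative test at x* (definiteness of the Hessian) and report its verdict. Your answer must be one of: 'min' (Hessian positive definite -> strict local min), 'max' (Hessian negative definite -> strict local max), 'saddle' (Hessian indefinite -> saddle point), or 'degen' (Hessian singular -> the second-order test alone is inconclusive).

Compute the Hessian H = grad^2 f:
  H = [[11, -4], [-4, 7]]
Verify stationarity: grad f(x*) = H x* + g = (0, 0).
Eigenvalues of H: 4.5279, 13.4721.
Both eigenvalues > 0, so H is positive definite -> x* is a strict local min.

min


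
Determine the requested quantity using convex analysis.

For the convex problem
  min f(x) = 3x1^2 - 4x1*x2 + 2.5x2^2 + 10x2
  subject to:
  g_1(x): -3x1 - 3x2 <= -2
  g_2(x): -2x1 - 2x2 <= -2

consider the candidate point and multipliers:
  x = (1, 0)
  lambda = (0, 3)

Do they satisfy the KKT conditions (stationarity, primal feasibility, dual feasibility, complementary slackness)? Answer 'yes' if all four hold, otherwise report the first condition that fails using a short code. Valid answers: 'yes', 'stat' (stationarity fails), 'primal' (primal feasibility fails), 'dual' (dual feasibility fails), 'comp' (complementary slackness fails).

Gradient of f: grad f(x) = Q x + c = (6, 6)
Constraint values g_i(x) = a_i^T x - b_i:
  g_1((1, 0)) = -1
  g_2((1, 0)) = 0
Stationarity residual: grad f(x) + sum_i lambda_i a_i = (0, 0)
  -> stationarity OK
Primal feasibility (all g_i <= 0): OK
Dual feasibility (all lambda_i >= 0): OK
Complementary slackness (lambda_i * g_i(x) = 0 for all i): OK

Verdict: yes, KKT holds.

yes


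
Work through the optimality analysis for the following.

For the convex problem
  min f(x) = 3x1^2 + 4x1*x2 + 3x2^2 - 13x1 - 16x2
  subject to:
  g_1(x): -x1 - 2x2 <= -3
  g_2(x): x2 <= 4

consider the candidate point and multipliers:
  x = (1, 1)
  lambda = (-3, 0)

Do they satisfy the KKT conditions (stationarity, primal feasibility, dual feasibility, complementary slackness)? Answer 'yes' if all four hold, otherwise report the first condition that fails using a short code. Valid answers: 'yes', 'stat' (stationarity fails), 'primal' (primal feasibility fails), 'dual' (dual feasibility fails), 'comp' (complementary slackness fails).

Gradient of f: grad f(x) = Q x + c = (-3, -6)
Constraint values g_i(x) = a_i^T x - b_i:
  g_1((1, 1)) = 0
  g_2((1, 1)) = -3
Stationarity residual: grad f(x) + sum_i lambda_i a_i = (0, 0)
  -> stationarity OK
Primal feasibility (all g_i <= 0): OK
Dual feasibility (all lambda_i >= 0): FAILS
Complementary slackness (lambda_i * g_i(x) = 0 for all i): OK

Verdict: the first failing condition is dual_feasibility -> dual.

dual


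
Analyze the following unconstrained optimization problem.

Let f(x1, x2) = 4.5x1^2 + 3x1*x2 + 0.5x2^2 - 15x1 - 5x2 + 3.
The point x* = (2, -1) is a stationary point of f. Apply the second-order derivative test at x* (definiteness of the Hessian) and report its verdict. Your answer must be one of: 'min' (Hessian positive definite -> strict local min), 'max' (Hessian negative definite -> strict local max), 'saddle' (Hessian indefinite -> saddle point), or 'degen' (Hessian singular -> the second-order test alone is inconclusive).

Compute the Hessian H = grad^2 f:
  H = [[9, 3], [3, 1]]
Verify stationarity: grad f(x*) = H x* + g = (0, 0).
Eigenvalues of H: 0, 10.
H has a zero eigenvalue (singular; positive semidefinite but not definite), so H is neither positive definite, negative definite, nor indefinite. The second-order test alone is inconclusive -> degen.
(Indeed, f is constant along the null direction of H through x*, so x* is not a strict local extremum.)

degen


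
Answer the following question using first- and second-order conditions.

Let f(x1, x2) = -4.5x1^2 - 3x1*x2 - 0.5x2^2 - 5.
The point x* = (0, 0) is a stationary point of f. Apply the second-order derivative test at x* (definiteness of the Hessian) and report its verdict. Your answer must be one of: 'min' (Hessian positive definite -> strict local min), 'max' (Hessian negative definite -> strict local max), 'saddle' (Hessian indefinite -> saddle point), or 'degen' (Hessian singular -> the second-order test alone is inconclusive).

Compute the Hessian H = grad^2 f:
  H = [[-9, -3], [-3, -1]]
Verify stationarity: grad f(x*) = H x* + g = (0, 0).
Eigenvalues of H: -10, 0.
H has a zero eigenvalue (singular; negative semidefinite but not definite), so H is neither positive definite, negative definite, nor indefinite. The second-order test alone is inconclusive -> degen.
(Indeed, f is constant along the null direction of H through x*, so x* is not a strict local extremum.)

degen


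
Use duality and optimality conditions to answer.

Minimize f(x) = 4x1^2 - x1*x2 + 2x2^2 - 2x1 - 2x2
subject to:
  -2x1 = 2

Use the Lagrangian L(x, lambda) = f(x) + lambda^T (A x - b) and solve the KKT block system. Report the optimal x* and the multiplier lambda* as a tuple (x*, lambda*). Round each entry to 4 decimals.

Form the Lagrangian:
  L(x, lambda) = (1/2) x^T Q x + c^T x + lambda^T (A x - b)
Stationarity (grad_x L = 0): Q x + c + A^T lambda = 0.
Primal feasibility: A x = b.

This gives the KKT block system:
  [ Q   A^T ] [ x     ]   [-c ]
  [ A    0  ] [ lambda ] = [ b ]

Solving the linear system:
  x*      = (-1, 0.25)
  lambda* = (-5.125)
  f(x*)   = 5.875

x* = (-1, 0.25), lambda* = (-5.125)


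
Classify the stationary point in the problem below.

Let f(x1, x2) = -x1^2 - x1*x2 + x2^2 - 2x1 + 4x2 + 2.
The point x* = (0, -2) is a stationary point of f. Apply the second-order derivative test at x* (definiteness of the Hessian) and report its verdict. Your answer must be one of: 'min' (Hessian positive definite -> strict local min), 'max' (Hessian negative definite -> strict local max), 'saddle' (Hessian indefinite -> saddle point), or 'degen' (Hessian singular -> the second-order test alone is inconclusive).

Compute the Hessian H = grad^2 f:
  H = [[-2, -1], [-1, 2]]
Verify stationarity: grad f(x*) = H x* + g = (0, 0).
Eigenvalues of H: -2.2361, 2.2361.
Eigenvalues have mixed signs, so H is indefinite -> x* is a saddle point.

saddle


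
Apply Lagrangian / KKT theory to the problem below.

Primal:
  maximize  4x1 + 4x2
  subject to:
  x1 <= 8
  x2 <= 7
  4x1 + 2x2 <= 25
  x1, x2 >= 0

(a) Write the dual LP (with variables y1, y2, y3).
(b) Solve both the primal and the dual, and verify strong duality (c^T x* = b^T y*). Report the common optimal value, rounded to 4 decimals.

The standard primal-dual pair for 'max c^T x s.t. A x <= b, x >= 0' is:
  Dual:  min b^T y  s.t.  A^T y >= c,  y >= 0.

So the dual LP is:
  minimize  8y1 + 7y2 + 25y3
  subject to:
    y1 + 4y3 >= 4
    y2 + 2y3 >= 4
    y1, y2, y3 >= 0

Solving the primal: x* = (2.75, 7).
  primal value c^T x* = 39.
Solving the dual: y* = (0, 2, 1).
  dual value b^T y* = 39.
Strong duality: c^T x* = b^T y*. Confirmed.

39


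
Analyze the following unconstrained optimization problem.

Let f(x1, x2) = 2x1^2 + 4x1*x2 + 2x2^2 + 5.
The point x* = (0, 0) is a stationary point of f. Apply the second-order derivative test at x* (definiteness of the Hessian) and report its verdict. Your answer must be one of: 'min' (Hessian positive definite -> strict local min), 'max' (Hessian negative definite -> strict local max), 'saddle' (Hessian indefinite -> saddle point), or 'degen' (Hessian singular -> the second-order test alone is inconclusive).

Compute the Hessian H = grad^2 f:
  H = [[4, 4], [4, 4]]
Verify stationarity: grad f(x*) = H x* + g = (0, 0).
Eigenvalues of H: 0, 8.
H has a zero eigenvalue (singular; positive semidefinite but not definite), so H is neither positive definite, negative definite, nor indefinite. The second-order test alone is inconclusive -> degen.
(Indeed, f is constant along the null direction of H through x*, so x* is not a strict local extremum.)

degen


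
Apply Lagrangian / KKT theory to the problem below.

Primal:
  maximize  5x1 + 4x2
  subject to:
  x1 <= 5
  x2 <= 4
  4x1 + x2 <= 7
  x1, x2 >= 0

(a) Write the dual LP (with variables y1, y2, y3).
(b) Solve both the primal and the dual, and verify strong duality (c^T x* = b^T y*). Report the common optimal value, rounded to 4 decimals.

The standard primal-dual pair for 'max c^T x s.t. A x <= b, x >= 0' is:
  Dual:  min b^T y  s.t.  A^T y >= c,  y >= 0.

So the dual LP is:
  minimize  5y1 + 4y2 + 7y3
  subject to:
    y1 + 4y3 >= 5
    y2 + y3 >= 4
    y1, y2, y3 >= 0

Solving the primal: x* = (0.75, 4).
  primal value c^T x* = 19.75.
Solving the dual: y* = (0, 2.75, 1.25).
  dual value b^T y* = 19.75.
Strong duality: c^T x* = b^T y*. Confirmed.

19.75


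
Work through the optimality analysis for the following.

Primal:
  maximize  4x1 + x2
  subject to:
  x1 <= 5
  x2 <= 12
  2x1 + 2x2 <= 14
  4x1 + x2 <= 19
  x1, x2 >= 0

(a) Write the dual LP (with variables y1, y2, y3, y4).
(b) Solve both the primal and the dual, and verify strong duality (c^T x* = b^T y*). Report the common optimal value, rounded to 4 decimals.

The standard primal-dual pair for 'max c^T x s.t. A x <= b, x >= 0' is:
  Dual:  min b^T y  s.t.  A^T y >= c,  y >= 0.

So the dual LP is:
  minimize  5y1 + 12y2 + 14y3 + 19y4
  subject to:
    y1 + 2y3 + 4y4 >= 4
    y2 + 2y3 + y4 >= 1
    y1, y2, y3, y4 >= 0

Solving the primal: x* = (4, 3).
  primal value c^T x* = 19.
Solving the dual: y* = (0, 0, 0, 1).
  dual value b^T y* = 19.
Strong duality: c^T x* = b^T y*. Confirmed.

19


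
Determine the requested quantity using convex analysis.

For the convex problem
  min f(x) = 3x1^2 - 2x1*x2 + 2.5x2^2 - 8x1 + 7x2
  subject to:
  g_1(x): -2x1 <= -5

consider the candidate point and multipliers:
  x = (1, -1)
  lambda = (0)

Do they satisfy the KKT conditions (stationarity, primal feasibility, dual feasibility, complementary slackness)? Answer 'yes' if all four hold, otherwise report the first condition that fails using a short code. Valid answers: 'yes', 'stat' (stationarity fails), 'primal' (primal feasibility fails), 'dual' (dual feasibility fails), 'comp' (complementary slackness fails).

Gradient of f: grad f(x) = Q x + c = (0, 0)
Constraint values g_i(x) = a_i^T x - b_i:
  g_1((1, -1)) = 3
Stationarity residual: grad f(x) + sum_i lambda_i a_i = (0, 0)
  -> stationarity OK
Primal feasibility (all g_i <= 0): FAILS
Dual feasibility (all lambda_i >= 0): OK
Complementary slackness (lambda_i * g_i(x) = 0 for all i): OK

Verdict: the first failing condition is primal_feasibility -> primal.

primal


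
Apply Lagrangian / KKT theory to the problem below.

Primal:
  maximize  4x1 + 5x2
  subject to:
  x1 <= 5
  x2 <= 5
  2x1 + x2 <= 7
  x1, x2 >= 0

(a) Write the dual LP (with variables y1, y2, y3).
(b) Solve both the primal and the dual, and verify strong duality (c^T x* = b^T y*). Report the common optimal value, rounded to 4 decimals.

The standard primal-dual pair for 'max c^T x s.t. A x <= b, x >= 0' is:
  Dual:  min b^T y  s.t.  A^T y >= c,  y >= 0.

So the dual LP is:
  minimize  5y1 + 5y2 + 7y3
  subject to:
    y1 + 2y3 >= 4
    y2 + y3 >= 5
    y1, y2, y3 >= 0

Solving the primal: x* = (1, 5).
  primal value c^T x* = 29.
Solving the dual: y* = (0, 3, 2).
  dual value b^T y* = 29.
Strong duality: c^T x* = b^T y*. Confirmed.

29


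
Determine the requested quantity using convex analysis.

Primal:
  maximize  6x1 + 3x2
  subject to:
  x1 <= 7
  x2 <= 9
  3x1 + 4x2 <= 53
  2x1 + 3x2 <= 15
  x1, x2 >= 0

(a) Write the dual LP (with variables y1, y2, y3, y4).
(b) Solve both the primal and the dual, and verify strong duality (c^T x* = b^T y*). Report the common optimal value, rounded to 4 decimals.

The standard primal-dual pair for 'max c^T x s.t. A x <= b, x >= 0' is:
  Dual:  min b^T y  s.t.  A^T y >= c,  y >= 0.

So the dual LP is:
  minimize  7y1 + 9y2 + 53y3 + 15y4
  subject to:
    y1 + 3y3 + 2y4 >= 6
    y2 + 4y3 + 3y4 >= 3
    y1, y2, y3, y4 >= 0

Solving the primal: x* = (7, 0.3333).
  primal value c^T x* = 43.
Solving the dual: y* = (4, 0, 0, 1).
  dual value b^T y* = 43.
Strong duality: c^T x* = b^T y*. Confirmed.

43


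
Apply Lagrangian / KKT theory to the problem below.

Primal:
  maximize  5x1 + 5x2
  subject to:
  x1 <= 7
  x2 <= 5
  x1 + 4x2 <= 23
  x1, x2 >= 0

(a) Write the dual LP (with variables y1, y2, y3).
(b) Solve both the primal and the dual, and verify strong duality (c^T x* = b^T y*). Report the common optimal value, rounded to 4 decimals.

The standard primal-dual pair for 'max c^T x s.t. A x <= b, x >= 0' is:
  Dual:  min b^T y  s.t.  A^T y >= c,  y >= 0.

So the dual LP is:
  minimize  7y1 + 5y2 + 23y3
  subject to:
    y1 + y3 >= 5
    y2 + 4y3 >= 5
    y1, y2, y3 >= 0

Solving the primal: x* = (7, 4).
  primal value c^T x* = 55.
Solving the dual: y* = (3.75, 0, 1.25).
  dual value b^T y* = 55.
Strong duality: c^T x* = b^T y*. Confirmed.

55


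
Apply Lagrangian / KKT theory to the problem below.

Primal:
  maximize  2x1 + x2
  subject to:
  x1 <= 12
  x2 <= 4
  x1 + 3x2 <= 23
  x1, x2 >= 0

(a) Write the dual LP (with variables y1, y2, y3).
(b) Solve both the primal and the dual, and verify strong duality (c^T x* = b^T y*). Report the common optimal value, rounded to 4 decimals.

The standard primal-dual pair for 'max c^T x s.t. A x <= b, x >= 0' is:
  Dual:  min b^T y  s.t.  A^T y >= c,  y >= 0.

So the dual LP is:
  minimize  12y1 + 4y2 + 23y3
  subject to:
    y1 + y3 >= 2
    y2 + 3y3 >= 1
    y1, y2, y3 >= 0

Solving the primal: x* = (12, 3.6667).
  primal value c^T x* = 27.6667.
Solving the dual: y* = (1.6667, 0, 0.3333).
  dual value b^T y* = 27.6667.
Strong duality: c^T x* = b^T y*. Confirmed.

27.6667


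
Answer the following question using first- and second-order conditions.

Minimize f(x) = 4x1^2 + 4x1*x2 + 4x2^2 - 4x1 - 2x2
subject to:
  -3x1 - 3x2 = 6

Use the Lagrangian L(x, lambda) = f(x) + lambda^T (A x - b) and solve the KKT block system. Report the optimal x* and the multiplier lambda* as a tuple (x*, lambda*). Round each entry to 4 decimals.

Form the Lagrangian:
  L(x, lambda) = (1/2) x^T Q x + c^T x + lambda^T (A x - b)
Stationarity (grad_x L = 0): Q x + c + A^T lambda = 0.
Primal feasibility: A x = b.

This gives the KKT block system:
  [ Q   A^T ] [ x     ]   [-c ]
  [ A    0  ] [ lambda ] = [ b ]

Solving the linear system:
  x*      = (-0.75, -1.25)
  lambda* = (-5)
  f(x*)   = 17.75

x* = (-0.75, -1.25), lambda* = (-5)


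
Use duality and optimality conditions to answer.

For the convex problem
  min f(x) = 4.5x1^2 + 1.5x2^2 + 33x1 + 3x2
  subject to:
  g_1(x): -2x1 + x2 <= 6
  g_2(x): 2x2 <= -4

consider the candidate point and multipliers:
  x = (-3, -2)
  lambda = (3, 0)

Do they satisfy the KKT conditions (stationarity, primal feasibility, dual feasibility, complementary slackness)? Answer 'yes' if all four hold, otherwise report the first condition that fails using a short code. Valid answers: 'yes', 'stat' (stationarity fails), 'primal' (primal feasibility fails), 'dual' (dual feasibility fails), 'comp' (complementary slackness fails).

Gradient of f: grad f(x) = Q x + c = (6, -3)
Constraint values g_i(x) = a_i^T x - b_i:
  g_1((-3, -2)) = -2
  g_2((-3, -2)) = 0
Stationarity residual: grad f(x) + sum_i lambda_i a_i = (0, 0)
  -> stationarity OK
Primal feasibility (all g_i <= 0): OK
Dual feasibility (all lambda_i >= 0): OK
Complementary slackness (lambda_i * g_i(x) = 0 for all i): FAILS

Verdict: the first failing condition is complementary_slackness -> comp.

comp


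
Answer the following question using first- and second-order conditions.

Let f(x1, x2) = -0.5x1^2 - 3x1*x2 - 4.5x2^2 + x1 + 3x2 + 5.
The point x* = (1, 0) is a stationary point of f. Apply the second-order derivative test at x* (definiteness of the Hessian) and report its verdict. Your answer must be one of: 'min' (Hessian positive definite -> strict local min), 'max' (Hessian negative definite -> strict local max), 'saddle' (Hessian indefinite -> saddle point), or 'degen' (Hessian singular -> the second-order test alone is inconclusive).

Compute the Hessian H = grad^2 f:
  H = [[-1, -3], [-3, -9]]
Verify stationarity: grad f(x*) = H x* + g = (0, 0).
Eigenvalues of H: -10, 0.
H has a zero eigenvalue (singular; negative semidefinite but not definite), so H is neither positive definite, negative definite, nor indefinite. The second-order test alone is inconclusive -> degen.
(Indeed, f is constant along the null direction of H through x*, so x* is not a strict local extremum.)

degen


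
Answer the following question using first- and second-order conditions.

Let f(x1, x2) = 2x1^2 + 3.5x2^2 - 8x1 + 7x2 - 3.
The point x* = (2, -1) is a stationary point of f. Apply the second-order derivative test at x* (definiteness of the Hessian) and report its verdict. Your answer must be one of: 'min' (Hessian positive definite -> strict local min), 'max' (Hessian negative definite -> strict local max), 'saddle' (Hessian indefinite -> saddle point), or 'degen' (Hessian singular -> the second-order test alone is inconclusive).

Compute the Hessian H = grad^2 f:
  H = [[4, 0], [0, 7]]
Verify stationarity: grad f(x*) = H x* + g = (0, 0).
Eigenvalues of H: 4, 7.
Both eigenvalues > 0, so H is positive definite -> x* is a strict local min.

min


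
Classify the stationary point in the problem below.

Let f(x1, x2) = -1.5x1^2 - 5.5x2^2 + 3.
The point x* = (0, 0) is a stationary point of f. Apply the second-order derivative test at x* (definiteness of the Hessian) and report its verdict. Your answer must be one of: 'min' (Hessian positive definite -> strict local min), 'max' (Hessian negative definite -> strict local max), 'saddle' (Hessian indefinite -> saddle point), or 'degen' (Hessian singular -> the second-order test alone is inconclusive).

Compute the Hessian H = grad^2 f:
  H = [[-3, 0], [0, -11]]
Verify stationarity: grad f(x*) = H x* + g = (0, 0).
Eigenvalues of H: -11, -3.
Both eigenvalues < 0, so H is negative definite -> x* is a strict local max.

max


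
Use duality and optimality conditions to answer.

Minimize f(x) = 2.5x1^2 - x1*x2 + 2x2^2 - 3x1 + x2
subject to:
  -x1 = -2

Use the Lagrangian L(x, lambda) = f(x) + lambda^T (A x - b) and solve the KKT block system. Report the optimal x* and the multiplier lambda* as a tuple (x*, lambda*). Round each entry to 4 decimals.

Form the Lagrangian:
  L(x, lambda) = (1/2) x^T Q x + c^T x + lambda^T (A x - b)
Stationarity (grad_x L = 0): Q x + c + A^T lambda = 0.
Primal feasibility: A x = b.

This gives the KKT block system:
  [ Q   A^T ] [ x     ]   [-c ]
  [ A    0  ] [ lambda ] = [ b ]

Solving the linear system:
  x*      = (2, 0.25)
  lambda* = (6.75)
  f(x*)   = 3.875

x* = (2, 0.25), lambda* = (6.75)


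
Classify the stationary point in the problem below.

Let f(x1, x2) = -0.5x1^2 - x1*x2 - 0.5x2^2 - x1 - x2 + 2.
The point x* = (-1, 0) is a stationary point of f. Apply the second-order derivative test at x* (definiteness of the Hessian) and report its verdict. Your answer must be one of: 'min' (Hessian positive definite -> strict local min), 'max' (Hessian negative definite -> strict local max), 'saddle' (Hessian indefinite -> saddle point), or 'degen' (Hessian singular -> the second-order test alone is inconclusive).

Compute the Hessian H = grad^2 f:
  H = [[-1, -1], [-1, -1]]
Verify stationarity: grad f(x*) = H x* + g = (0, 0).
Eigenvalues of H: -2, 0.
H has a zero eigenvalue (singular; negative semidefinite but not definite), so H is neither positive definite, negative definite, nor indefinite. The second-order test alone is inconclusive -> degen.
(Indeed, f is constant along the null direction of H through x*, so x* is not a strict local extremum.)

degen


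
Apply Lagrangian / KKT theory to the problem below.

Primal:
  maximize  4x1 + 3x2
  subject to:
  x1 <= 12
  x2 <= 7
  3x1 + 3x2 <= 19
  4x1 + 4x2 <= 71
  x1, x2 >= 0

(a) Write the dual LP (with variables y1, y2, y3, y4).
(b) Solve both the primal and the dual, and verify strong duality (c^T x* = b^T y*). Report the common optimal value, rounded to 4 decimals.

The standard primal-dual pair for 'max c^T x s.t. A x <= b, x >= 0' is:
  Dual:  min b^T y  s.t.  A^T y >= c,  y >= 0.

So the dual LP is:
  minimize  12y1 + 7y2 + 19y3 + 71y4
  subject to:
    y1 + 3y3 + 4y4 >= 4
    y2 + 3y3 + 4y4 >= 3
    y1, y2, y3, y4 >= 0

Solving the primal: x* = (6.3333, 0).
  primal value c^T x* = 25.3333.
Solving the dual: y* = (0, 0, 1.3333, 0).
  dual value b^T y* = 25.3333.
Strong duality: c^T x* = b^T y*. Confirmed.

25.3333


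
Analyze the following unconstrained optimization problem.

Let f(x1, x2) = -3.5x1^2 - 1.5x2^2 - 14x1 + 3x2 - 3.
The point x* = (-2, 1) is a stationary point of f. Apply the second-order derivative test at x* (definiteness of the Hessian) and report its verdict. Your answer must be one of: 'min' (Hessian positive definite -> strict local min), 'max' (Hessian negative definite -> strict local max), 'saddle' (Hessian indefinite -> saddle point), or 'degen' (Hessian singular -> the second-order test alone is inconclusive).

Compute the Hessian H = grad^2 f:
  H = [[-7, 0], [0, -3]]
Verify stationarity: grad f(x*) = H x* + g = (0, 0).
Eigenvalues of H: -7, -3.
Both eigenvalues < 0, so H is negative definite -> x* is a strict local max.

max


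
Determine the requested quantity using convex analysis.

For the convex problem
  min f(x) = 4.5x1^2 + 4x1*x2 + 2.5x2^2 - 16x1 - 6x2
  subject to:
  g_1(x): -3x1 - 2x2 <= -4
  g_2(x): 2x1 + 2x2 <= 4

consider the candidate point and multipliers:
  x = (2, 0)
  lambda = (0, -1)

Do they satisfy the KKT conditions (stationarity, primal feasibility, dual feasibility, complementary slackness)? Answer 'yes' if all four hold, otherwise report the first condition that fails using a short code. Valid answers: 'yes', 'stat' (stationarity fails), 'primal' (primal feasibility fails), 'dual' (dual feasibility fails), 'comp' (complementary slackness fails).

Gradient of f: grad f(x) = Q x + c = (2, 2)
Constraint values g_i(x) = a_i^T x - b_i:
  g_1((2, 0)) = -2
  g_2((2, 0)) = 0
Stationarity residual: grad f(x) + sum_i lambda_i a_i = (0, 0)
  -> stationarity OK
Primal feasibility (all g_i <= 0): OK
Dual feasibility (all lambda_i >= 0): FAILS
Complementary slackness (lambda_i * g_i(x) = 0 for all i): OK

Verdict: the first failing condition is dual_feasibility -> dual.

dual
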